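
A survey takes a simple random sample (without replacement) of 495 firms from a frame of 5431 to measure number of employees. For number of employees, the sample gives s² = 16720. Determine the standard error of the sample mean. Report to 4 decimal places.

5.5407

Under SRS without replacement, Var(ȳ) = (1 − f)·s²/n with f = n/N = 495/5431 = 0.09114344.
Var(ȳ) = (1 − 0.09114344)·16720/495 = 0.90885656·33.777778 = 30.699155.
SE(ȳ) = √(30.699155) = 5.5407.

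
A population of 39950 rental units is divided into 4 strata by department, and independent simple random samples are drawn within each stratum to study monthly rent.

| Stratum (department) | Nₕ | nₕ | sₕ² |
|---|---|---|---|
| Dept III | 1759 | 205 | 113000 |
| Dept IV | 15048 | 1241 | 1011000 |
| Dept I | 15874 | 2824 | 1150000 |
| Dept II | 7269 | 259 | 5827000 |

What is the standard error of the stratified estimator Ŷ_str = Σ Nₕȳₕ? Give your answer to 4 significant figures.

Var(Ŷ_str) = Σₕ Nₕ²(1 − fₕ)sₕ²/nₕ.
Dept III: 1759²·(1 − 205/1759)·113000/205 = 1.5067508 × 10^9.
Dept IV: 15048²·(1 − 1241/15048)·1011000/1241 = 1.6926123 × 10^11.
Dept I: 15874²·(1 − 2824/15874)·1150000/2824 = 8.4358731 × 10^10.
Dept II: 7269²·(1 − 259/7269)·5827000/259 = 1.1464047 × 10^12.
Sum = 1.4015314 × 10^12.
SE = √(1.4015314 × 10^12) = 1.184 × 10^6.

1.184 × 10^6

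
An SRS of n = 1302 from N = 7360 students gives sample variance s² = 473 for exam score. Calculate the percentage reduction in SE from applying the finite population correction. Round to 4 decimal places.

f = n/N = 1302/7360 = 0.17690217.
SE_no-fpc = √(s²/n) = 0.60273315; SE_fpc = √((1−f)s²/n) = 0.54682808.
Ratio = √(1−f) = 0.90724739. Reduction = 100·(1 − 0.90724739) = 9.2753%.

9.2753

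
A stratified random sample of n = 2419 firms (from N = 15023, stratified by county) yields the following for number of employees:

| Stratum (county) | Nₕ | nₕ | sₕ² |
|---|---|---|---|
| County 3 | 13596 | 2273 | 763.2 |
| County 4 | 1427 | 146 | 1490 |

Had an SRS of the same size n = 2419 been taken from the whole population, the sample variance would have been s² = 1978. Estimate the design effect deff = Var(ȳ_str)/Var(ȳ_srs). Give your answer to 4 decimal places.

0.4543

Var(ȳ_str) = Σ Wₕ²(1−fₕ)sₕ²/nₕ with Wₕ = Nₕ/15023:
  County 3: (13596/15023)²·(1−2273/13596)·763.2/2273 = 0.2290331
  County 4: (1427/15023)²·(1−146/1427)·1490/146 = 0.082659577
  → Var(ȳ_str) = 0.31169268.
Var(ȳ_srs) = (1 − 2419/15023)·1978/2419 = 0.68602848.
deff = 0.31169268 / 0.68602848 = 0.4543.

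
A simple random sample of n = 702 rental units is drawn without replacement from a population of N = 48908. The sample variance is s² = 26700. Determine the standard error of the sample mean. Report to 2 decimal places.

Under SRS without replacement, Var(ȳ) = (1 − f)·s²/n with f = n/N = 702/48908 = 0.01435348.
Var(ȳ) = (1 − 0.01435348)·26700/702 = 0.98564652·38.034188 = 37.488265.
SE(ȳ) = √(37.488265) = 6.12.

6.12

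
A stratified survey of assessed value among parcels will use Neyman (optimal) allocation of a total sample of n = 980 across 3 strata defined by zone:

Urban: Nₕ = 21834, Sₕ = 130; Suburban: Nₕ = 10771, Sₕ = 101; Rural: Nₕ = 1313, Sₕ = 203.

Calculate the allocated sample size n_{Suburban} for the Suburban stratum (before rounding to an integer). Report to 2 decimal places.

Neyman allocation: nₕ = n·NₕSₕ / Σⱼ NⱼSⱼ.
Σ NⱼSⱼ = 21834·130 + 10771·101 + 1313·203 = 4.19283 × 10^6.
n_{Suburban} = 980·10771·101 / (4.19283 × 10^6) = 254.27.

254.27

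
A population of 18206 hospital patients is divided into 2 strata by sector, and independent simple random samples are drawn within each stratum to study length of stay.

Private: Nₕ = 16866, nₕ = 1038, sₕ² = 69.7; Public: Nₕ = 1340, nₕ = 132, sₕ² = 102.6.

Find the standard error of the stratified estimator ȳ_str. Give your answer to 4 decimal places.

0.2406

Var(ȳ_str) = Σₕ Wₕ²(1 − fₕ)sₕ²/nₕ with Wₕ = Nₕ/N, N = 18206.
Private: Wₕ = 0.92639789; term = 0.92639789²·(1 − 0.06154393)·69.7/1038 = 0.054080972.
Public: Wₕ = 0.07360211; term = 0.07360211²·(1 − 0.09850746)·102.6/132 = 0.0037959116.
Sum = 0.057876884.
SE = √(0.057876884) = 0.2406.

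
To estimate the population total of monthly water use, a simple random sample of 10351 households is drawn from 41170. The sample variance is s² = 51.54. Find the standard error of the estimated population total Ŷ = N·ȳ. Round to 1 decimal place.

Var(Ŷ) = N²·Var(ȳ) = N²·(1 − n/N)·s²/n.
f = 10351/41170 = 0.25142094; Var(ȳ) = 0.74857906·51.54/10351 = 0.0037273466.
Var(Ŷ) = 41170² · 0.0037273466 = 6.3177366 × 10^6.
SE(Ŷ) = √(6.3177366 × 10^6) = 2513.5.

2513.5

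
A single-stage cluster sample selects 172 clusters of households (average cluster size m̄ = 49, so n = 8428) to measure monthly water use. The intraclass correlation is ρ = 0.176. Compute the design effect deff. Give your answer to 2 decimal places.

9.45

deff = 1 + (49 − 1)·0.176 = 1 + 8.448 = 9.448.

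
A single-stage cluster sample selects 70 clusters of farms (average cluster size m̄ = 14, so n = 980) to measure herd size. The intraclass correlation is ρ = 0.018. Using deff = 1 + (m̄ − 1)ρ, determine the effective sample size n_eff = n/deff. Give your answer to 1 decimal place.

deff = 1 + (14 − 1)·0.018 = 1 + 0.234 = 1.234.
n_eff = 980 / 1.234 = 794.2.

794.2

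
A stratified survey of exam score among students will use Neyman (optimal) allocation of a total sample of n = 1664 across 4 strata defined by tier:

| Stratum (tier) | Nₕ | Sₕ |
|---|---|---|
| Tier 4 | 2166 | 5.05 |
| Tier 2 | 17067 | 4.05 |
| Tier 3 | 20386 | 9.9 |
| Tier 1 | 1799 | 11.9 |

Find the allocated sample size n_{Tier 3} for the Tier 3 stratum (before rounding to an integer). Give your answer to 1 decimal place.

1107.3

Neyman allocation: nₕ = n·NₕSₕ / Σⱼ NⱼSⱼ.
Σ NⱼSⱼ = 2166·5.05 + 17067·4.05 + 20386·9.9 + 1799·11.9 = 303289.15.
n_{Tier 3} = 1664·20386·9.9 / 303289.15 = 1107.3.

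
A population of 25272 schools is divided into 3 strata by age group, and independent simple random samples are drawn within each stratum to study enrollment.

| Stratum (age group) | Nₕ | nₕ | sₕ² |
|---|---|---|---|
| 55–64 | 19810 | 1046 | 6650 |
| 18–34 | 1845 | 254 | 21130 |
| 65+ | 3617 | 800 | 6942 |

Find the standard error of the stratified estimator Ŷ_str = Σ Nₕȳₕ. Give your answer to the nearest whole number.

Var(Ŷ_str) = Σₕ Nₕ²(1 − fₕ)sₕ²/nₕ.
55–64: 19810²·(1 − 1046/19810)·6650/1046 = 2.3631966 × 10^9.
18–34: 1845²·(1 − 254/1845)·21130/254 = 2.4419251 × 10^8.
65+: 3617²·(1 − 800/3617)·6942/800 = 8.841582 × 10^7.
Sum = 2.6958049 × 10^9.
SE = √(2.6958049 × 10^9) = 51921.

51921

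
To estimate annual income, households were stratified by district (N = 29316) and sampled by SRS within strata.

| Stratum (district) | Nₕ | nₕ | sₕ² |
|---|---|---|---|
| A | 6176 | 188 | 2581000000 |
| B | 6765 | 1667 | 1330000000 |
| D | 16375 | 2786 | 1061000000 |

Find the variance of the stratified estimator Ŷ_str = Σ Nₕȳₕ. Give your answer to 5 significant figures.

Var(Ŷ_str) = Σₕ Nₕ²(1 − fₕ)sₕ²/nₕ.
A: 6176²·(1 − 188/6176)·2581000000/188 = 5.0771411 × 10^14.
B: 6765²·(1 − 1667/6765)·1330000000/1667 = 2.7515897 × 10^13.
D: 16375²·(1 − 2786/16375)·1061000000/2786 = 8.4742853 × 10^13.
Sum = 6.1997286 × 10^14.

6.1997 × 10^14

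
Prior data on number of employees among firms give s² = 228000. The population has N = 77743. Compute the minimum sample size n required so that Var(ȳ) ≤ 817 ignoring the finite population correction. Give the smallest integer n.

Without fpc, n₀ = s²/D = 228000/817 = 279.0698.
Rounding up, n = 280.

280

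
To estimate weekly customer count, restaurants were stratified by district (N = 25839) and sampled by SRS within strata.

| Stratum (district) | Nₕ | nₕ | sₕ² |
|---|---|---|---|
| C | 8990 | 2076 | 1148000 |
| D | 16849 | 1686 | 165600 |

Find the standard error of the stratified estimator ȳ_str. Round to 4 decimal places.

Var(ȳ_str) = Σₕ Wₕ²(1 − fₕ)sₕ²/nₕ with Wₕ = Nₕ/N, N = 25839.
C: Wₕ = 0.34792368; term = 0.34792368²·(1 − 0.23092325)·1148000/2076 = 51.48162.
D: Wₕ = 0.65207632; term = 0.65207632²·(1 − 0.10006529)·165600/1686 = 37.58466.
Sum = 89.06628.
SE = √(89.06628) = 9.4375.

9.4375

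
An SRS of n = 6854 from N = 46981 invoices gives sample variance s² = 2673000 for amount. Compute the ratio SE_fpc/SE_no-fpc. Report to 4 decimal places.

f = n/N = 6854/46981 = 0.14588876.
SE_no-fpc = √(s²/n) = 19.748196; SE_fpc = √((1−f)s²/n) = 18.250915.
Ratio = √(1−f) = 0.92418139.

0.9242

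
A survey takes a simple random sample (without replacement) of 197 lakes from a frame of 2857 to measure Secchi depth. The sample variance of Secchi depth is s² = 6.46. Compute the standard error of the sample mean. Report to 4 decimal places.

Under SRS without replacement, Var(ȳ) = (1 − f)·s²/n with f = n/N = 197/2857 = 0.06895345.
Var(ȳ) = (1 − 0.06895345)·6.46/197 = 0.93104655·0.032791878 = 0.030530765.
SE(ȳ) = √(0.030530765) = 0.1747.

0.1747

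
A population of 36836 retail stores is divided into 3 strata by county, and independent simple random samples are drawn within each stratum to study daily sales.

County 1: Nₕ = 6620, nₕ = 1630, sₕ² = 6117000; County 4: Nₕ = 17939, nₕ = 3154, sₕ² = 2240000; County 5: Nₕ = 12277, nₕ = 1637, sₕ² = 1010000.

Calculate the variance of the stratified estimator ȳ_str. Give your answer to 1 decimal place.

Var(ȳ_str) = Σₕ Wₕ²(1 − fₕ)sₕ²/nₕ with Wₕ = Nₕ/N, N = 36836.
County 1: Wₕ = 0.17971550; term = 0.17971550²·(1 − 0.24622356)·6117000/1630 = 91.361765.
County 4: Wₕ = 0.48699642; term = 0.48699642²·(1 − 0.17581805)·2240000/3154 = 138.82285.
County 5: Wₕ = 0.33328809; term = 0.33328809²·(1 − 0.13333876)·1010000/1637 = 59.396609.
Sum = 289.58122.

289.6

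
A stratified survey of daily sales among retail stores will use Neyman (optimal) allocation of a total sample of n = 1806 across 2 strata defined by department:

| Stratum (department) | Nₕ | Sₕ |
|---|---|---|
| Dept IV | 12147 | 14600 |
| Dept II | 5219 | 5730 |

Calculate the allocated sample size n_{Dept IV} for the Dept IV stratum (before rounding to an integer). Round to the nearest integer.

1545

Neyman allocation: nₕ = n·NₕSₕ / Σⱼ NⱼSⱼ.
Σ NⱼSⱼ = 12147·14600 + 5219·5730 = 2.0725107 × 10^8.
n_{Dept IV} = 1806·12147·14600 / (2.0725107 × 10^8) = 1545.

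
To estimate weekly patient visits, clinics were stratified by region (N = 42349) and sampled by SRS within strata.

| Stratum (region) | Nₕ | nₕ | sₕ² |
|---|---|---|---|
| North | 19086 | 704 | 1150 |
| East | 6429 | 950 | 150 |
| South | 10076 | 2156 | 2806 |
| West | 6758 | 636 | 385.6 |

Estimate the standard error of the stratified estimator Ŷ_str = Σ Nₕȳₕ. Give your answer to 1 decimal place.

Var(Ŷ_str) = Σₕ Nₕ²(1 − fₕ)sₕ²/nₕ.
North: 19086²·(1 − 704/19086)·1150/704 = 5.7310324 × 10^8.
East: 6429²·(1 − 950/6429)·150/950 = 5.5617617 × 10^6.
South: 10076²·(1 − 2156/10076)·2806/2156 = 1.0386094 × 10^8.
West: 6758²·(1 − 636/6758)·385.6/636 = 2.508369 × 10^7.
Sum = 7.0760963 × 10^8.
SE = √(7.0760963 × 10^8) = 26600.9.

26600.9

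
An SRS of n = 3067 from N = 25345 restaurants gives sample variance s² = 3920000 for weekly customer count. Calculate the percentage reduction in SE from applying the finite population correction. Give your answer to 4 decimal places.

6.2455

f = n/N = 3067/25345 = 0.12101006.
SE_no-fpc = √(s²/n) = 35.750831; SE_fpc = √((1−f)s²/n) = 33.518.
Ratio = √(1−f) = 0.93754463. Reduction = 100·(1 − 0.93754463) = 6.2455%.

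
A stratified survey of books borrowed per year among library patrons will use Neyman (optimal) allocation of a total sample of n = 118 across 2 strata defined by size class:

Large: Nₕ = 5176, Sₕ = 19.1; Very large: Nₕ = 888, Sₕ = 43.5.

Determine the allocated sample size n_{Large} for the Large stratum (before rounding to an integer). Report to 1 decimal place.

84.8

Neyman allocation: nₕ = n·NₕSₕ / Σⱼ NⱼSⱼ.
Σ NⱼSⱼ = 5176·19.1 + 888·43.5 = 137489.6.
n_{Large} = 118·5176·19.1 / 137489.6 = 84.8.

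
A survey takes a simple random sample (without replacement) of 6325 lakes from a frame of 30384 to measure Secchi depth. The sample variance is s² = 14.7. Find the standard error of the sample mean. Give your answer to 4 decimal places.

0.0429

Under SRS without replacement, Var(ȳ) = (1 − f)·s²/n with f = n/N = 6325/30384 = 0.20816877.
Var(ȳ) = (1 − 0.20816877)·14.7/6325 = 0.79183123·0.0023241107 = 0.0018403034.
SE(ȳ) = √(0.0018403034) = 0.0429.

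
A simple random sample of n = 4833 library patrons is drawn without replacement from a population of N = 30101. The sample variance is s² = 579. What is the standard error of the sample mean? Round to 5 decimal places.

Under SRS without replacement, Var(ȳ) = (1 − f)·s²/n with f = n/N = 4833/30101 = 0.16055945.
Var(ȳ) = (1 − 0.16055945)·579/4833 = 0.83944055·0.11980137 = 0.10056612.
SE(ȳ) = √(0.10056612) = 0.31712.

0.31712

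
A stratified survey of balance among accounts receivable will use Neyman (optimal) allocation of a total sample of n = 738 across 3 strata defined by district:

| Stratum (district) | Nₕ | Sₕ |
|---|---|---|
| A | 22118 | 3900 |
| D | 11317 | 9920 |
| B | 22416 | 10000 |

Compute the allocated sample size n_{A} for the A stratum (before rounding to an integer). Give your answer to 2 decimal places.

Neyman allocation: nₕ = n·NₕSₕ / Σⱼ NⱼSⱼ.
Σ NⱼSⱼ = 22118·3900 + 11317·9920 + 22416·10000 = 4.2268484 × 10^8.
n_{A} = 738·22118·3900 / (4.2268484 × 10^8) = 150.61.

150.61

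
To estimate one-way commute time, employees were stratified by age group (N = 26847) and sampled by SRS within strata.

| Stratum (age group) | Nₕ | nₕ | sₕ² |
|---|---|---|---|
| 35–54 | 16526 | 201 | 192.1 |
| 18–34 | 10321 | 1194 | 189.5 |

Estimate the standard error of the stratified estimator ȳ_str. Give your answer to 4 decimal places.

0.6152

Var(ȳ_str) = Σₕ Wₕ²(1 − fₕ)sₕ²/nₕ with Wₕ = Nₕ/N, N = 26847.
35–54: Wₕ = 0.61556226; term = 0.61556226²·(1 − 0.01216265)·192.1/201 = 0.35773441.
18–34: Wₕ = 0.38443774; term = 0.38443774²·(1 − 0.11568646)·189.5/1194 = 0.0207426.
Sum = 0.37847701.
SE = √(0.37847701) = 0.6152.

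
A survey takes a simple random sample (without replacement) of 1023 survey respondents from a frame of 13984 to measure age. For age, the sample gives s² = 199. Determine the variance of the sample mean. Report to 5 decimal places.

0.18030

Under SRS without replacement, Var(ȳ) = (1 − f)·s²/n with f = n/N = 1023/13984 = 0.07315503.
Var(ȳ) = (1 − 0.07315503)·199/1023 = 0.92684497·0.1945259 = 0.18029536.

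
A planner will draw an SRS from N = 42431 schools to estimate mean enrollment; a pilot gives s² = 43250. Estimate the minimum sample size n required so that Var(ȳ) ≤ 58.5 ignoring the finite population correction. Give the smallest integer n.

740

Without fpc, n₀ = s²/D = 43250/58.5 = 739.3162.
Rounding up, n = 740.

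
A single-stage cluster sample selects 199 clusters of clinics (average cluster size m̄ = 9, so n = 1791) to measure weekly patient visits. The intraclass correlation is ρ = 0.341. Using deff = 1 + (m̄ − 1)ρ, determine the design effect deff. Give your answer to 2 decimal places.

deff = 1 + (9 − 1)·0.341 = 1 + 2.728 = 3.728.

3.73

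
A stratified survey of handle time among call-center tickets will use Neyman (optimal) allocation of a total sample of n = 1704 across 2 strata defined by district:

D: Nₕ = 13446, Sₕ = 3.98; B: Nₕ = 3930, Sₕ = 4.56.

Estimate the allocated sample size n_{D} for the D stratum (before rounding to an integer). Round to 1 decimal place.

Neyman allocation: nₕ = n·NₕSₕ / Σⱼ NⱼSⱼ.
Σ NⱼSⱼ = 13446·3.98 + 3930·4.56 = 71435.88.
n_{D} = 1704·13446·3.98 / 71435.88 = 1276.5.

1276.5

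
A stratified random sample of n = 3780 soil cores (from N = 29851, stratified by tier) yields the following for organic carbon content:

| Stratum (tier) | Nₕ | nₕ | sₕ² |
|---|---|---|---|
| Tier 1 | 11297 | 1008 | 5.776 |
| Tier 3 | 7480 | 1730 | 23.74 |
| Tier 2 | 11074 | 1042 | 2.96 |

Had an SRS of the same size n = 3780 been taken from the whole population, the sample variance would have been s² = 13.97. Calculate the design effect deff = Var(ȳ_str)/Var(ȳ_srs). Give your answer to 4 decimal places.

0.5465

Var(ȳ_str) = Σ Wₕ²(1−fₕ)sₕ²/nₕ with Wₕ = Nₕ/29851:
  Tier 1: (11297/29851)²·(1−1008/11297)·5.776/1008 = 7.4745522 × 10^-4
  Tier 3: (7480/29851)²·(1−1730/7480)·23.74/1730 = 6.6234809 × 10^-4
  Tier 2: (11074/29851)²·(1−1042/11074)·2.96/1042 = 3.5415899 × 10^-4
  → Var(ȳ_str) = 0.0017639623.
Var(ȳ_srs) = (1 − 3780/29851)·13.97/3780 = 0.0032277762.
deff = 0.0017639623 / 0.0032277762 = 0.5465.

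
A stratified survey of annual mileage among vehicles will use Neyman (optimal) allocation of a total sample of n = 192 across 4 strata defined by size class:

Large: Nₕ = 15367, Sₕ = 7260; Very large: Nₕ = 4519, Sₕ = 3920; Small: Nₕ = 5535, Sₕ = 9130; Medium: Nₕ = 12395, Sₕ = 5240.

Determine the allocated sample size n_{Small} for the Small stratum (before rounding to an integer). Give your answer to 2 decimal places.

39.64

Neyman allocation: nₕ = n·NₕSₕ / Σⱼ NⱼSⱼ.
Σ NⱼSⱼ = 15367·7260 + 4519·3920 + 5535·9130 + 12395·5240 = 2.4476325 × 10^8.
n_{Small} = 192·5535·9130 / (2.4476325 × 10^8) = 39.64.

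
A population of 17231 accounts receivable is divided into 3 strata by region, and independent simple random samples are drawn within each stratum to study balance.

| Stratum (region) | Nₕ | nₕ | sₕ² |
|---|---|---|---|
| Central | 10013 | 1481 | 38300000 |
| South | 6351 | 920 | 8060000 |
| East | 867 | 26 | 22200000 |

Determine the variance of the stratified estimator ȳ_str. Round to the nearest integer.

10556

Var(ȳ_str) = Σₕ Wₕ²(1 − fₕ)sₕ²/nₕ with Wₕ = Nₕ/N, N = 17231.
Central: Wₕ = 0.58110382; term = 0.58110382²·(1 − 0.14790772)·38300000/1481 = 7441.1115.
South: Wₕ = 0.36857989; term = 0.36857989²·(1 − 0.14485908)·8060000/920 = 1017.7665.
East: Wₕ = 0.05031629; term = 0.05031629²·(1 − 0.02998847)·22200000/26 = 2096.8809.
Sum = 10555.759.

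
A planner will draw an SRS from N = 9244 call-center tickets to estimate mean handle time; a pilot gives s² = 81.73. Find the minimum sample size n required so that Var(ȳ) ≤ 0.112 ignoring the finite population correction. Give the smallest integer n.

Without fpc, n₀ = s²/D = 81.73/0.112 = 729.7321.
Rounding up, n = 730.

730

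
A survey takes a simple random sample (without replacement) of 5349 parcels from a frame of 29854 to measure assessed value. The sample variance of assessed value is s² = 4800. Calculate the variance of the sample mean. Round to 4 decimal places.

0.7366

Under SRS without replacement, Var(ȳ) = (1 − f)·s²/n with f = n/N = 5349/29854 = 0.17917197.
Var(ȳ) = (1 − 0.17917197)·4800/5349 = 0.82082803·0.89736399 = 0.73658152.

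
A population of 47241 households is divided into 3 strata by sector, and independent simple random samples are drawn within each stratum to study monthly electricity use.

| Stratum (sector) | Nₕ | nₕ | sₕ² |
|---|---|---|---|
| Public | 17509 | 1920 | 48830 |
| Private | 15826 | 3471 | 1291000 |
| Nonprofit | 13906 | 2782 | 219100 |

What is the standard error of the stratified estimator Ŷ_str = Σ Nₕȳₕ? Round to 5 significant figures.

303070

Var(Ŷ_str) = Σₕ Nₕ²(1 − fₕ)sₕ²/nₕ.
Public: 17509²·(1 − 1920/17509)·48830/1920 = 6.9416881 × 10^9.
Private: 15826²·(1 − 3471/15826)·1291000/3471 = 7.2725303 × 10^10.
Nonprofit: 13906²·(1 − 2782/13906)·219100/2782 = 1.2182838 × 10^10.
Sum = 9.1849829 × 10^10.
SE = √(9.1849829 × 10^10) = 303070.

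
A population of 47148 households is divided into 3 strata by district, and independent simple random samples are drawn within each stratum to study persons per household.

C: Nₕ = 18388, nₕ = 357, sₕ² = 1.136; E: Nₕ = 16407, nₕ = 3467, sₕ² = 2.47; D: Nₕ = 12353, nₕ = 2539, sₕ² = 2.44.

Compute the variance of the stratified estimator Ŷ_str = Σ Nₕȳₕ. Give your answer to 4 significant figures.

1.323 × 10^6

Var(Ŷ_str) = Σₕ Nₕ²(1 − fₕ)sₕ²/nₕ.
C: 18388²·(1 − 357/18388)·1.136/357 = 1.0550291 × 10^6.
E: 16407²·(1 − 3467/16407)·2.47/3467 = 151253.89.
D: 12353²·(1 − 2539/12353)·2.44/2539 = 116505.28.
Sum = 1.3227883 × 10^6.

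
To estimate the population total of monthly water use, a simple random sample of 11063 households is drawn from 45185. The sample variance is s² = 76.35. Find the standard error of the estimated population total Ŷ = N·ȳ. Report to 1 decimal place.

3262.0

Var(Ŷ) = N²·Var(ȳ) = N²·(1 − n/N)·s²/n.
f = 11063/45185 = 0.24483789; Var(ȳ) = 0.75516211·76.35/11063 = 0.0052116629.
Var(Ŷ) = 45185² · 0.0052116629 = 1.064057 × 10^7.
SE(Ŷ) = √(1.064057 × 10^7) = 3262.0.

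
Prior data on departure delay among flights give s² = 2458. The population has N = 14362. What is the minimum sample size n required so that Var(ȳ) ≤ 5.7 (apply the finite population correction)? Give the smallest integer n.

Without fpc, n₀ = s²/D = 2458/5.7 = 431.2281.
With fpc, (1 − n/N)·s²/n ≤ D requires n ≥ n₀/(1 + n₀/N) = 431.2281/(1 + 431.2281/14362) = 418.6576.
Rounding up, n = 419.

419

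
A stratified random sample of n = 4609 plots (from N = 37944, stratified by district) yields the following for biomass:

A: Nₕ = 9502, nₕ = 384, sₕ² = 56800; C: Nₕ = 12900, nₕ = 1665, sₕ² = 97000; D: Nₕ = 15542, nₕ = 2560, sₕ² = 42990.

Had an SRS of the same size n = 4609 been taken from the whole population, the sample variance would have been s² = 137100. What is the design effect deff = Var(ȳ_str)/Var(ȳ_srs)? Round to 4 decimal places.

0.6551

Var(ȳ_str) = Σ Wₕ²(1−fₕ)sₕ²/nₕ with Wₕ = Nₕ/37944:
  A: (9502/37944)²·(1−384/9502)·56800/384 = 8.9011373
  C: (12900/37944)²·(1−1665/12900)·97000/1665 = 5.8645415
  D: (15542/37944)²·(1−2560/15542)·42990/2560 = 2.3533676
  → Var(ȳ_str) = 17.119046.
Var(ȳ_srs) = (1 − 4609/37944)·137100/4609 = 26.132929.
deff = 17.119046 / 26.132929 = 0.6551.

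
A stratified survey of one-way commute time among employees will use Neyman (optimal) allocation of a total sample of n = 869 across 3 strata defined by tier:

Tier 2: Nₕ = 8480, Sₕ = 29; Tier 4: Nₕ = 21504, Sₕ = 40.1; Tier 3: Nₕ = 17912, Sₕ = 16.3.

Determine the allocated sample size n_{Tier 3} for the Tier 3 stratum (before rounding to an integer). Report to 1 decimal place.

181.2

Neyman allocation: nₕ = n·NₕSₕ / Σⱼ NⱼSⱼ.
Σ NⱼSⱼ = 8480·29 + 21504·40.1 + 17912·16.3 = 1.400196 × 10^6.
n_{Tier 3} = 869·17912·16.3 / (1.400196 × 10^6) = 181.2.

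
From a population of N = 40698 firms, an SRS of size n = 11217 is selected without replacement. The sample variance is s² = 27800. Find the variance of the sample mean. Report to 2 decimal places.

1.80

Under SRS without replacement, Var(ȳ) = (1 − f)·s²/n with f = n/N = 11217/40698 = 0.27561551.
Var(ȳ) = (1 − 0.27561551)·27800/11217 = 0.72438449·2.478381 = 1.7953008.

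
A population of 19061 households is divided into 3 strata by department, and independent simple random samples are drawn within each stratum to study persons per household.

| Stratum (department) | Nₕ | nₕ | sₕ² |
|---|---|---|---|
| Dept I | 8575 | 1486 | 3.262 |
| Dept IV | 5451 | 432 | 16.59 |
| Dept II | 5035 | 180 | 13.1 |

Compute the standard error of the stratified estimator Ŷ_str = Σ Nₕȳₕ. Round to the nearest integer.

1721

Var(Ŷ_str) = Σₕ Nₕ²(1 − fₕ)sₕ²/nₕ.
Dept I: 8575²·(1 − 1486/8575)·3.262/1486 = 133439.45.
Dept IV: 5451²·(1 − 432/5451)·16.59/432 = 1.050645 × 10^6.
Dept II: 5035²·(1 − 180/5035)·13.1/180 = 1.7790473 × 10^6.
Sum = 2.9631318 × 10^6.
SE = √(2.9631318 × 10^6) = 1721.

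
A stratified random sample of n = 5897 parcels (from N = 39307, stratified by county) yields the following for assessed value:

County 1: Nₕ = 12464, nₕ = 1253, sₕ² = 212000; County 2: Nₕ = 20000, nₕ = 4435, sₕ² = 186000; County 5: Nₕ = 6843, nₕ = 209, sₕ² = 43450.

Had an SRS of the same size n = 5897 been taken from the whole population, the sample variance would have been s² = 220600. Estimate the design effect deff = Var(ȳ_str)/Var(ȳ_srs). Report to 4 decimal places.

0.9391

Var(ȳ_str) = Σ Wₕ²(1−fₕ)sₕ²/nₕ with Wₕ = Nₕ/39307:
  County 1: (12464/39307)²·(1−1253/12464)·212000/1253 = 15.30195
  County 2: (20000/39307)²·(1−4435/20000)·186000/4435 = 8.4500376
  County 5: (6843/39307)²·(1−209/6843)·43450/209 = 6.1083752
  → Var(ȳ_str) = 29.860363.
Var(ȳ_srs) = (1 − 5897/39307)·220600/5897 = 31.79662.
deff = 29.860363 / 31.79662 = 0.9391.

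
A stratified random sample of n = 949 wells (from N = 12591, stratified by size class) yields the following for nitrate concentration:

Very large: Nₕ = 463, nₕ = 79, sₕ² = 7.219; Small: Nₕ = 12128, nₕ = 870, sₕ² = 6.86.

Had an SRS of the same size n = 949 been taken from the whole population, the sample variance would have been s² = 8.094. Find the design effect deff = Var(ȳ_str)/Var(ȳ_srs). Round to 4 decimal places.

0.8741

Var(ȳ_str) = Σ Wₕ²(1−fₕ)sₕ²/nₕ with Wₕ = Nₕ/12591:
  Very large: (463/12591)²·(1−79/463)·7.219/79 = 1.0248061 × 10^-4
  Small: (12128/12591)²·(1−870/12128)·6.86/870 = 0.0067910175
  → Var(ȳ_str) = 0.0068934981.
Var(ȳ_srs) = (1 − 949/12591)·8.094/949 = 0.0078861377.
deff = 0.0068934981 / 0.0078861377 = 0.8741.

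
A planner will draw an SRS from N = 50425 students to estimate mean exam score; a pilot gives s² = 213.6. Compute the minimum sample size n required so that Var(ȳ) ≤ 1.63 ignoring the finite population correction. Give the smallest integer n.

132

Without fpc, n₀ = s²/D = 213.6/1.63 = 131.0429.
Rounding up, n = 132.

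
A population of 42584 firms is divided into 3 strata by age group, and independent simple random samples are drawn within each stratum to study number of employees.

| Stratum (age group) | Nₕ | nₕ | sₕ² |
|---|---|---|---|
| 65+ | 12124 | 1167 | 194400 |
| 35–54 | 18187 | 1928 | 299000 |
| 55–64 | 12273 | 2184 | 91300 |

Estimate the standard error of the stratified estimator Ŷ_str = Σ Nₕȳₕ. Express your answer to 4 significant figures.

270500

Var(Ŷ_str) = Σₕ Nₕ²(1 − fₕ)sₕ²/nₕ.
65+: 12124²·(1 − 1167/12124)·194400/1167 = 2.2129061 × 10^10.
35–54: 18187²·(1 − 1928/18187)·299000/1928 = 4.5858417 × 10^10.
55–64: 12273²·(1 − 2184/12273)·91300/2184 = 5.1762709 × 10^9.
Sum = 7.3163749 × 10^10.
SE = √(7.3163749 × 10^10) = 270500.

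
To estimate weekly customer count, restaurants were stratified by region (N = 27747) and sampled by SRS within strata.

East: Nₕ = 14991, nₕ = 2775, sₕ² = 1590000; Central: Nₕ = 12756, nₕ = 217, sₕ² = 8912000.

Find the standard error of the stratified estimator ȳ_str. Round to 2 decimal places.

Var(ȳ_str) = Σₕ Wₕ²(1 − fₕ)sₕ²/nₕ with Wₕ = Nₕ/N, N = 27747.
East: Wₕ = 0.54027462; term = 0.54027462²·(1 − 0.18511107)·1590000/2775 = 136.28928.
Central: Wₕ = 0.45972538; term = 0.45972538²·(1 − 0.01701160)·8912000/217 = 8532.1953.
Sum = 8668.4846.
SE = √(8668.4846) = 93.10.

93.10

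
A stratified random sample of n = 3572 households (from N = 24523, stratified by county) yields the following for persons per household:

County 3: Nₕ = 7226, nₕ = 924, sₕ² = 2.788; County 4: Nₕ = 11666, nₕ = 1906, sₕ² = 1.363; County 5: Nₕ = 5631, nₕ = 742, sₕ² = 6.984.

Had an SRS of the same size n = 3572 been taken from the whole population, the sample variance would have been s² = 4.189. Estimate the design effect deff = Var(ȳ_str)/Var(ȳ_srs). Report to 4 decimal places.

Var(ȳ_str) = Σ Wₕ²(1−fₕ)sₕ²/nₕ with Wₕ = Nₕ/24523:
  County 3: (7226/24523)²·(1−924/7226)·2.788/924 = 2.2848093 × 10^-4
  County 4: (11666/24523)²·(1−1906/11666)·1.363/1906 = 1.3539342 × 10^-4
  County 5: (5631/24523)²·(1−742/5631)·6.984/742 = 4.3088234 × 10^-4
  → Var(ȳ_str) = 7.9475669 × 10^-4.
Var(ȳ_srs) = (1 − 3572/24523)·4.189/3572 = 0.0010019131.
deff = (7.9475669 × 10^-4) / 0.0010019131 = 0.7932.

0.7932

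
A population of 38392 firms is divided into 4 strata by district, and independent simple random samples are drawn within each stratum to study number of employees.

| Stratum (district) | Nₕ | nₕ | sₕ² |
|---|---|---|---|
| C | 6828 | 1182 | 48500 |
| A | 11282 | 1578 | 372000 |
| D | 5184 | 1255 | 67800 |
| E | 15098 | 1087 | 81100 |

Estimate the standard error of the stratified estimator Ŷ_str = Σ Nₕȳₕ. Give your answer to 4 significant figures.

Var(Ŷ_str) = Σₕ Nₕ²(1 − fₕ)sₕ²/nₕ.
C: 6828²·(1 − 1182/6828)·48500/1182 = 1.5818258 × 10^9.
A: 11282²·(1 − 1578/11282)·372000/1578 = 2.5809098 × 10^10.
D: 5184²·(1 − 1255/5184)·67800/1255 = 1.1003554 × 10^9.
E: 15098²·(1 − 1087/15098)·81100/1087 = 1.5782648 × 10^10.
Sum = 4.4273927 × 10^10.
SE = √(4.4273927 × 10^10) = 210400.

210400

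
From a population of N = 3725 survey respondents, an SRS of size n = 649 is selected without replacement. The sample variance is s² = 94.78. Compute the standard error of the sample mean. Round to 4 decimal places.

0.3473

Under SRS without replacement, Var(ȳ) = (1 − f)·s²/n with f = n/N = 649/3725 = 0.17422819.
Var(ȳ) = (1 − 0.17422819)·94.78/649 = 0.82577181·0.14604006 = 0.12059577.
SE(ȳ) = √(0.12059577) = 0.3473.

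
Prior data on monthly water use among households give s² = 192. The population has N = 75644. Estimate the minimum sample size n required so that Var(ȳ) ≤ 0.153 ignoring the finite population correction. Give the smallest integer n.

1255

Without fpc, n₀ = s²/D = 192/0.153 = 1254.9020.
Rounding up, n = 1255.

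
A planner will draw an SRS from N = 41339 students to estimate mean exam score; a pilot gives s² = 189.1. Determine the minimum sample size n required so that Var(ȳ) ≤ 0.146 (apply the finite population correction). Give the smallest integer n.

1256

Without fpc, n₀ = s²/D = 189.1/0.146 = 1295.2055.
With fpc, (1 − n/N)·s²/n ≤ D requires n ≥ n₀/(1 + n₀/N) = 1295.2055/(1 + 1295.2055/41339) = 1255.8578.
Rounding up, n = 1256.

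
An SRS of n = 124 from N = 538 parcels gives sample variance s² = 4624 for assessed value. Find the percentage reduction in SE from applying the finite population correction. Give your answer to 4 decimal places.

f = n/N = 124/538 = 0.23048327.
SE_no-fpc = √(s²/n) = 6.1065803; SE_fpc = √((1−f)s²/n) = 5.3568206.
Ratio = √(1−f) = 0.87722103. Reduction = 100·(1 − 0.87722103) = 12.2779%.

12.2779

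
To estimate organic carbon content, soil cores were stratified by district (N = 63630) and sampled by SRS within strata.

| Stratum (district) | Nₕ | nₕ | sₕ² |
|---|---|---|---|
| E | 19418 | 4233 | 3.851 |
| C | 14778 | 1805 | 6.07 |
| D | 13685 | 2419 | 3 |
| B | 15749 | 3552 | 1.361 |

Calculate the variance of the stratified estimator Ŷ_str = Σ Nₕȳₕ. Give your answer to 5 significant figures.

Var(Ŷ_str) = Σₕ Nₕ²(1 − fₕ)sₕ²/nₕ.
E: 19418²·(1 − 4233/19418)·3.851/4233 = 268252.97.
C: 14778²·(1 − 1805/14778)·6.07/1805 = 644714.69.
D: 13685²·(1 − 2419/13685)·3/2419 = 191205.3.
B: 15749²·(1 − 3552/15749)·1.361/3552 = 73602.264.
Sum = 1.1777752 × 10^6.

1.1778 × 10^6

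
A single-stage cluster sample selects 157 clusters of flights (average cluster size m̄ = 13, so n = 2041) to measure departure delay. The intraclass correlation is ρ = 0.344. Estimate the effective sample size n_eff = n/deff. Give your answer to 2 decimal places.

deff = 1 + (13 − 1)·0.344 = 1 + 4.128 = 5.128.
n_eff = 2041 / 5.128 = 398.01.

398.01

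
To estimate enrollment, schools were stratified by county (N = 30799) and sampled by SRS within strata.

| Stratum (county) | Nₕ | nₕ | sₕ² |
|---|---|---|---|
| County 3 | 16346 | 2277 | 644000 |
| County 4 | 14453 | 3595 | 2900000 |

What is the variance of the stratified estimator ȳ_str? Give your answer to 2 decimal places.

202.02

Var(ȳ_str) = Σₕ Wₕ²(1 − fₕ)sₕ²/nₕ with Wₕ = Nₕ/N, N = 30799.
County 3: Wₕ = 0.53073152; term = 0.53073152²·(1 − 0.13930013)·644000/2277 = 68.56845.
County 4: Wₕ = 0.46926848; term = 0.46926848²·(1 − 0.24873729)·2900000/3595 = 133.45465.
Sum = 202.0231.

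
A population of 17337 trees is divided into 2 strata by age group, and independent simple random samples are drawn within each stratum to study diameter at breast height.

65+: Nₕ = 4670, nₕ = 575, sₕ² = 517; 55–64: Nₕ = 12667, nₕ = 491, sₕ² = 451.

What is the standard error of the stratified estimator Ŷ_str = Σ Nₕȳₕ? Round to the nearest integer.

Var(Ŷ_str) = Σₕ Nₕ²(1 − fₕ)sₕ²/nₕ.
65+: 4670²·(1 − 575/4670)·517/575 = 1.7194656 × 10^7.
55–64: 12667²·(1 − 491/12667)·451/491 = 1.4166855 × 10^8.
Sum = 1.5886321 × 10^8.
SE = √(1.5886321 × 10^8) = 12604.

12604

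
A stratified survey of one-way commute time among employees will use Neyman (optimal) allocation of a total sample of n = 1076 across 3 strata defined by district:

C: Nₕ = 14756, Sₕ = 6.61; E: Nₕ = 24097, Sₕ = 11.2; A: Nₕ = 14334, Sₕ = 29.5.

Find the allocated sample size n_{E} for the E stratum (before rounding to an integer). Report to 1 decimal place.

Neyman allocation: nₕ = n·NₕSₕ / Σⱼ NⱼSⱼ.
Σ NⱼSⱼ = 14756·6.61 + 24097·11.2 + 14334·29.5 = 790276.56.
n_{E} = 1076·24097·11.2 / 790276.56 = 367.5.

367.5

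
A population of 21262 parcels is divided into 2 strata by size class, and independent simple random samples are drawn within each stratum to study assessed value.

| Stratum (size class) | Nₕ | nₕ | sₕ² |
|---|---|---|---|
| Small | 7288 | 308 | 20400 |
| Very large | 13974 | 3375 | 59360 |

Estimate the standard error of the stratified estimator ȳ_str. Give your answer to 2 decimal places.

3.64

Var(ȳ_str) = Σₕ Wₕ²(1 − fₕ)sₕ²/nₕ with Wₕ = Nₕ/N, N = 21262.
Small: Wₕ = 0.34277114; term = 0.34277114²·(1 − 0.04226125)·20400/308 = 7.4530667.
Very large: Wₕ = 0.65722886; term = 0.65722886²·(1 − 0.24151997)·59360/3375 = 5.7623219.
Sum = 13.215389.
SE = √(13.215389) = 3.64.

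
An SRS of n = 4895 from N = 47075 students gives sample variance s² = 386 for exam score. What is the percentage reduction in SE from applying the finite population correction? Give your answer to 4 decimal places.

f = n/N = 4895/47075 = 0.10398301.
SE_no-fpc = √(s²/n) = 0.28081306; SE_fpc = √((1−f)s²/n) = 0.26581252.
Ratio = √(1−f) = 0.94658174. Reduction = 100·(1 − 0.94658174) = 5.3418%.

5.3418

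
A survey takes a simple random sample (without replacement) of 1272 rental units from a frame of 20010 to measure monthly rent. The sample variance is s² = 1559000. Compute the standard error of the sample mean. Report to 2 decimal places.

33.88

Under SRS without replacement, Var(ȳ) = (1 − f)·s²/n with f = n/N = 1272/20010 = 0.06356822.
Var(ȳ) = (1 − 0.06356822)·1559000/1272 = 0.93643178·1225.6289 = 1147.7179.
SE(ȳ) = √(1147.7179) = 33.88.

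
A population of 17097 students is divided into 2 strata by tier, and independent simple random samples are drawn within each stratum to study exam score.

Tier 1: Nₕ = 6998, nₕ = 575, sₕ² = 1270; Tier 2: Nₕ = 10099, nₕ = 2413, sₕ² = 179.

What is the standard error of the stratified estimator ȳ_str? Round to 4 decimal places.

0.5994

Var(ȳ_str) = Σₕ Wₕ²(1 − fₕ)sₕ²/nₕ with Wₕ = Nₕ/N, N = 17097.
Tier 1: Wₕ = 0.40931158; term = 0.40931158²·(1 − 0.08216633)·1270/575 = 0.33963146.
Tier 2: Wₕ = 0.59068842; term = 0.59068842²·(1 − 0.23893455)·179/2413 = 0.019698567.
Sum = 0.35933003.
SE = √(0.35933003) = 0.5994.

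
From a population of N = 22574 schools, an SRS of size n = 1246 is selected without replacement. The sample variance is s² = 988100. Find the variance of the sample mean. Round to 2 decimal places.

749.25

Under SRS without replacement, Var(ȳ) = (1 − f)·s²/n with f = n/N = 1246/22574 = 0.05519624.
Var(ȳ) = (1 − 0.05519624)·988100/1246 = 0.94480376·793.01766 = 749.24606.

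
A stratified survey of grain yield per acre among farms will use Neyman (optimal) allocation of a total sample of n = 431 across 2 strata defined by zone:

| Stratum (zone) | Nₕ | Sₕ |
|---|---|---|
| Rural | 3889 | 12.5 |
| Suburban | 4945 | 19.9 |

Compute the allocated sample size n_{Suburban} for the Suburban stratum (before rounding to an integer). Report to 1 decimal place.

Neyman allocation: nₕ = n·NₕSₕ / Σⱼ NⱼSⱼ.
Σ NⱼSⱼ = 3889·12.5 + 4945·19.9 = 147018.
n_{Suburban} = 431·4945·19.9 / 147018 = 288.5.

288.5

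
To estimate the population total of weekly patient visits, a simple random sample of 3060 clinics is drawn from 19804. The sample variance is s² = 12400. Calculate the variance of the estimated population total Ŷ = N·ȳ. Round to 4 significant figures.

1.344 × 10^9

Var(Ŷ) = N²·Var(ȳ) = N²·(1 − n/N)·s²/n.
f = 3060/19804 = 0.15451424; Var(ȳ) = 0.84548576·12400/3060 = 3.4261514.
Var(Ŷ) = 19804² · 3.4261514 = 1.3437312 × 10^9.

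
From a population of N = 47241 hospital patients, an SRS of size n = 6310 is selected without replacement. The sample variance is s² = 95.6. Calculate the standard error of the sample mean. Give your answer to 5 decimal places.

0.11457

Under SRS without replacement, Var(ȳ) = (1 − f)·s²/n with f = n/N = 6310/47241 = 0.13357042.
Var(ȳ) = (1 − 0.13357042)·95.6/6310 = 0.86642958·0.015150555 = 0.013126889.
SE(ȳ) = √(0.013126889) = 0.11457.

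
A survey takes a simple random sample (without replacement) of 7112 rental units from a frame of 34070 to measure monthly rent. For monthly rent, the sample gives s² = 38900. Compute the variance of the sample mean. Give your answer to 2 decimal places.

Under SRS without replacement, Var(ȳ) = (1 − f)·s²/n with f = n/N = 7112/34070 = 0.20874670.
Var(ȳ) = (1 − 0.20874670)·38900/7112 = 0.79125330·5.4696288 = 4.3278618.

4.33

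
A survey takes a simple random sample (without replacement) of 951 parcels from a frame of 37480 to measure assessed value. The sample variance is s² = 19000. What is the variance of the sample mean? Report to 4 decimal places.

19.4720

Under SRS without replacement, Var(ȳ) = (1 − f)·s²/n with f = n/N = 951/37480 = 0.02537353.
Var(ȳ) = (1 − 0.02537353)·19000/951 = 0.97462647·19.97897 = 19.472032.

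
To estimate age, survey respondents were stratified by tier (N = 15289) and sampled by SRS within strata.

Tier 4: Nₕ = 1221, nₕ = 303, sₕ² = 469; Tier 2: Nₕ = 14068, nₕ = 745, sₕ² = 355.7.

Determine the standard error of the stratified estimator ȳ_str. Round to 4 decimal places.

0.6247

Var(ȳ_str) = Σₕ Wₕ²(1 − fₕ)sₕ²/nₕ with Wₕ = Nₕ/N, N = 15289.
Tier 4: Wₕ = 0.07986134; term = 0.07986134²·(1 − 0.24815725)·469/303 = 0.0074221615.
Tier 2: Wₕ = 0.92013866; term = 0.92013866²·(1 − 0.05295707)·355.7/745 = 0.38282811.
Sum = 0.39025027.
SE = √(0.39025027) = 0.6247.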